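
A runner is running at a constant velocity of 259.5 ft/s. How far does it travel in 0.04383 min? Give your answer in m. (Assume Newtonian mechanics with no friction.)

v = 259.5 ft/s × 0.3048 = 79.0956 m/s
t = 0.04383 min × 60.0 = 2.6298 s
d = v × t = 79.0956 × 2.6298 = 208.0 m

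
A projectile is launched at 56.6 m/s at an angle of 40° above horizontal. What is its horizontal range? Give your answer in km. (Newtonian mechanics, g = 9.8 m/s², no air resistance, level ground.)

R = v₀² × sin(2θ) / g = 56.6² × sin(2 × 40°) / 9.8 = 3203.56 × 0.984808 / 9.8 = 321.928 m
R = 321.928 m / 1000.0 = 0.3219 km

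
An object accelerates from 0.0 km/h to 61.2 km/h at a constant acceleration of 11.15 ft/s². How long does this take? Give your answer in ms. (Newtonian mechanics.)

v₀ = 0.0 km/h × 0.2777777777777778 = 0.0 m/s
v = 61.2 km/h × 0.2777777777777778 = 17.0 m/s
a = 11.15 ft/s² × 0.3048 = 3.39852 m/s²
t = (v - v₀) / a = (17.0 - 0.0) / 3.39852 = 5.00218 s
t = 5.00218 s / 0.001 = 5002 ms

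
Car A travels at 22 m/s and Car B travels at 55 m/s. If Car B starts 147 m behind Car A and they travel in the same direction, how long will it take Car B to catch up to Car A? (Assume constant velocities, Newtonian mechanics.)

Relative speed: v_rel = 55 - 22 = 33 m/s
Time to catch: t = d₀/v_rel = 147/33 = 4.45 s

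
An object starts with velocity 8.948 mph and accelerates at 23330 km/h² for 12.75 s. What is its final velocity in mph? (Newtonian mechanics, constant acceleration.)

v₀ = 8.948 mph × 0.44704 = 4.00011 m/s
a = 23330 km/h² × 7.716049382716049e-05 = 1.80015 m/s²
v = v₀ + a × t = 4.00011 + 1.80015 × 12.75 = 26.952 m/s
v = 26.952 m/s / 0.44704 = 60.29 mph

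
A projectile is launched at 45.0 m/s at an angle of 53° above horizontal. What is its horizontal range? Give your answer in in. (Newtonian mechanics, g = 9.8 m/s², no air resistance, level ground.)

R = v₀² × sin(2θ) / g = 45.0² × sin(2 × 53°) / 9.8 = 2025.0 × 0.961262 / 9.8 = 198.628 m
R = 198.628 m / 0.0254 = 7820 in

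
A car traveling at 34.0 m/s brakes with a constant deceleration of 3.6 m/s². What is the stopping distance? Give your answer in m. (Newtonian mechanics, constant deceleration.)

d = v₀² / (2a) = 34.0² / (2 × 3.6) = 1156.0 / 7.2 = 160.6 m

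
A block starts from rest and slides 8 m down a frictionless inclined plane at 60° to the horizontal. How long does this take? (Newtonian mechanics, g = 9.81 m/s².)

a = g sin(θ) = 9.81 × sin(60°) = 8.4957 m/s²
t = √(2d/a) = √(2 × 8 / 8.4957) = 1.37 s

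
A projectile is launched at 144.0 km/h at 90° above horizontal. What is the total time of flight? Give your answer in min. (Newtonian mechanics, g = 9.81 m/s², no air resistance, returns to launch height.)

v₀ = 144.0 km/h × 0.2777777777777778 = 40.0 m/s
T = 2 × v₀ × sin(θ) / g = 2 × 40.0 × sin(90°) / 9.81 = 2 × 40.0 × 1.0 / 9.81 = 8.15494 s
T = 8.15494 s / 60.0 = 0.1359 min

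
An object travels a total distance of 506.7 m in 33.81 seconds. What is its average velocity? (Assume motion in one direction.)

v_avg = Δd / Δt = 506.7 / 33.81 = 14.99 m/s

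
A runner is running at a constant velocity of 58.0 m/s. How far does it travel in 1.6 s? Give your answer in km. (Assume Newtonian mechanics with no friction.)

d = v × t = 58.0 × 1.6 = 92.8 m
d = 92.8 m / 1000.0 = 0.0928 km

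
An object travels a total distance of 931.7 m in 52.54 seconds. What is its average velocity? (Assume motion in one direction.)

v_avg = Δd / Δt = 931.7 / 52.54 = 17.73 m/s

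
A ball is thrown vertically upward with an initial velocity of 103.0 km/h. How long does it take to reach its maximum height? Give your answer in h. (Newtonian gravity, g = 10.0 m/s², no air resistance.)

v₀ = 103.0 km/h × 0.2777777777777778 = 28.6111 m/s
t_up = v₀ / g = 28.6111 / 10.0 = 2.86111 s
t_up = 2.86111 s / 3600.0 = 0.0007948 h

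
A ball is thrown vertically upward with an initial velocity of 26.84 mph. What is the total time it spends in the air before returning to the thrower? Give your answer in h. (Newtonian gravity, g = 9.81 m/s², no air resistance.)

v₀ = 26.84 mph × 0.44704 = 11.9986 m/s
t_total = 2 × v₀ / g = 2 × 11.9986 / 9.81 = 2.4462 s
t_total = 2.4462 s / 3600.0 = 0.0006795 h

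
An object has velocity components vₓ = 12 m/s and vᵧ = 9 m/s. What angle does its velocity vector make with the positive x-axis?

θ = arctan(vᵧ/vₓ) = arctan(9/12) = 36.87°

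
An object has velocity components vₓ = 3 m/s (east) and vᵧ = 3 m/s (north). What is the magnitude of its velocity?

|v| = √(vₓ² + vᵧ²) = √(3² + 3²) = √(18) = 4.24 m/s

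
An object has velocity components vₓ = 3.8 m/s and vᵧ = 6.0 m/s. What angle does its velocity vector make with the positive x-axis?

θ = arctan(vᵧ/vₓ) = arctan(6.0/3.8) = 57.65°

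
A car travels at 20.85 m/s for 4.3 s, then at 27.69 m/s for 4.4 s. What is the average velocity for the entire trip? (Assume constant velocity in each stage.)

d₁ = v₁t₁ = 20.85 × 4.3 = 89.655 m
d₂ = v₂t₂ = 27.69 × 4.4 = 121.836 m
d_total = 211.491 m, t_total = 8.7 s
v_avg = d_total/t_total = 211.491/8.7 = 24.31 m/s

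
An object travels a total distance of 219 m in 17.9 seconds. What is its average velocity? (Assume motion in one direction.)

v_avg = Δd / Δt = 219 / 17.9 = 12.23 m/s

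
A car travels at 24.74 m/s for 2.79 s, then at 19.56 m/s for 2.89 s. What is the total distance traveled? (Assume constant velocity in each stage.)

d₁ = v₁t₁ = 24.74 × 2.79 = 69.0246 m
d₂ = v₂t₂ = 19.56 × 2.89 = 56.5284 m
d_total = 69.0246 + 56.5284 = 125.55 m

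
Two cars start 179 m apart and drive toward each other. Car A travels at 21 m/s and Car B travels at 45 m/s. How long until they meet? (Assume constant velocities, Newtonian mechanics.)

Combined speed: v_combined = 21 + 45 = 66 m/s
Time to meet: t = d/v_combined = 179/66 = 2.71 s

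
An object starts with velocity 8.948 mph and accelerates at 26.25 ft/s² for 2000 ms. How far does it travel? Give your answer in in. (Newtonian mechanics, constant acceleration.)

v₀ = 8.948 mph × 0.44704 = 4.00011 m/s
a = 26.25 ft/s² × 0.3048 = 8.001 m/s²
t = 2000 ms × 0.001 = 2.0 s
d = v₀ × t + ½ × a × t² = 4.00011 × 2.0 + 0.5 × 8.001 × 2.0² = 24.0022 m
d = 24.0022 m / 0.0254 = 945.0 in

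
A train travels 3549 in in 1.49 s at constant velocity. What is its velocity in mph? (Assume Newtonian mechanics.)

d = 3549 in × 0.0254 = 90.1446 m
v = d / t = 90.1446 / 1.49 = 60.4997 m/s
v = 60.4997 m/s / 0.44704 = 135.3 mph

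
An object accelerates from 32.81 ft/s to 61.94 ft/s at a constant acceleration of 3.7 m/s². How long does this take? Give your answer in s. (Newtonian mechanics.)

v₀ = 32.81 ft/s × 0.3048 = 10.0005 m/s
v = 61.94 ft/s × 0.3048 = 18.8793 m/s
t = (v - v₀) / a = (18.8793 - 10.0005) / 3.7 = 2.4 s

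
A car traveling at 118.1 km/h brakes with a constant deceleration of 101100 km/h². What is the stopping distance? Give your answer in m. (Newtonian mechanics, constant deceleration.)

v₀ = 118.1 km/h × 0.2777777777777778 = 32.8056 m/s
a = 101100 km/h² × 7.716049382716049e-05 = 7.80093 m/s²
d = v₀² / (2a) = 32.8056² / (2 × 7.80093) = 1076.21 / 15.6019 = 68.98 m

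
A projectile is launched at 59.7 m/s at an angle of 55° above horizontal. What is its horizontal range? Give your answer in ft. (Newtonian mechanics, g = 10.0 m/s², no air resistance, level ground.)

R = v₀² × sin(2θ) / g = 59.7² × sin(2 × 55°) / 10.0 = 3564.09 × 0.939693 / 10.0 = 334.915 m
R = 334.915 m / 0.3048 = 1099 ft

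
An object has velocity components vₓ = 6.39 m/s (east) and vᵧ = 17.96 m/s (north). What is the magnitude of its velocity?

|v| = √(vₓ² + vᵧ²) = √(6.39² + 17.96²) = √(363.3937) = 19.06 m/s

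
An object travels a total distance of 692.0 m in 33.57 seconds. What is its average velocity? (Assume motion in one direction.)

v_avg = Δd / Δt = 692.0 / 33.57 = 20.61 m/s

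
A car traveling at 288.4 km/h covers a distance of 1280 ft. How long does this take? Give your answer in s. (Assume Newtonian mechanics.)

d = 1280 ft × 0.3048 = 390.144 m
v = 288.4 km/h × 0.2777777777777778 = 80.1111 m/s
t = d / v = 390.144 / 80.1111 = 4.87 s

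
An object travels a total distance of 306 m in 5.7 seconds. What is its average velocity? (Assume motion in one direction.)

v_avg = Δd / Δt = 306 / 5.7 = 53.68 m/s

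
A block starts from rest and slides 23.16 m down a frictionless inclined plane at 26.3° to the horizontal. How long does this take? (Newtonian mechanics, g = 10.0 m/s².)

a = g sin(θ) = 10.0 × sin(26.3°) = 4.4307 m/s²
t = √(2d/a) = √(2 × 23.16 / 4.4307) = 3.23 s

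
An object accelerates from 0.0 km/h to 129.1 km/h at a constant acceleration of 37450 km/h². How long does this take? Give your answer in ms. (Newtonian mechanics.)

v₀ = 0.0 km/h × 0.2777777777777778 = 0.0 m/s
v = 129.1 km/h × 0.2777777777777778 = 35.8611 m/s
a = 37450 km/h² × 7.716049382716049e-05 = 2.88966 m/s²
t = (v - v₀) / a = (35.8611 - 0.0) / 2.88966 = 12.4101 s
t = 12.4101 s / 0.001 = 12410 ms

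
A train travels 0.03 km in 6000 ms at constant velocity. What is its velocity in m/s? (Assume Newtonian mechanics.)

d = 0.03 km × 1000.0 = 30.0 m
t = 6000 ms × 0.001 = 6.0 s
v = d / t = 30.0 / 6.0 = 5.0 m/s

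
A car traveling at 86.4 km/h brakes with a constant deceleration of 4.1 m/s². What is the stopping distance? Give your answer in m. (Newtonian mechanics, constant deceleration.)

v₀ = 86.4 km/h × 0.2777777777777778 = 24.0 m/s
d = v₀² / (2a) = 24.0² / (2 × 4.1) = 576.0 / 8.2 = 70.24 m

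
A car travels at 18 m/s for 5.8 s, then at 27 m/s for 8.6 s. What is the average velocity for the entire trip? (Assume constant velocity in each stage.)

d₁ = v₁t₁ = 18 × 5.8 = 104.4 m
d₂ = v₂t₂ = 27 × 8.6 = 232.2 m
d_total = 336.6 m, t_total = 14.4 s
v_avg = d_total/t_total = 336.6/14.4 = 23.38 m/s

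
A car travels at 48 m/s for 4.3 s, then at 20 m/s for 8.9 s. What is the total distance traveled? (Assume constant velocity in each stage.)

d₁ = v₁t₁ = 48 × 4.3 = 206.4 m
d₂ = v₂t₂ = 20 × 8.9 = 178.0 m
d_total = 206.4 + 178.0 = 384.4 m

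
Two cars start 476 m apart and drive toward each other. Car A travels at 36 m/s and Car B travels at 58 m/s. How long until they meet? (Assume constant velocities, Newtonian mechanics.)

Combined speed: v_combined = 36 + 58 = 94 m/s
Time to meet: t = d/v_combined = 476/94 = 5.06 s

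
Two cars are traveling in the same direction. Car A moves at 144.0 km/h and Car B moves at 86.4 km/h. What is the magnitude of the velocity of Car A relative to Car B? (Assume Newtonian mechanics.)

v_rel = |v_A - v_B| = |144.0 - 86.4| = 57.6 km/h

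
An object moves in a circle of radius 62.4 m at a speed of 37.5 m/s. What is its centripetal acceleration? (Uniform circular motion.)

a_c = v²/r = 37.5²/62.4 = 1406.25/62.4 = 22.54 m/s²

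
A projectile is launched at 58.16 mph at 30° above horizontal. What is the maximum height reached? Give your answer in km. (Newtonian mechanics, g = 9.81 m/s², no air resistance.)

v₀ = 58.16 mph × 0.44704 = 25.9998 m/s
H = v₀² × sin²(θ) / (2g) = 25.9998² × sin(30°)² / (2 × 9.81) = 675.99 × 0.25 / 19.62 = 8.61353 m
H = 8.61353 m / 1000.0 = 0.008614 km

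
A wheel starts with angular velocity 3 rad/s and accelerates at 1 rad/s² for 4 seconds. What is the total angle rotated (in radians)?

θ = ω₀t + ½αt² = 3×4 + ½×1×4² = 20.0 rad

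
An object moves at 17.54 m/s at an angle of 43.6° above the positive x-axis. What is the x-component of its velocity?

vₓ = v cos(θ) = 17.54 × cos(43.6°) = 12.7 m/s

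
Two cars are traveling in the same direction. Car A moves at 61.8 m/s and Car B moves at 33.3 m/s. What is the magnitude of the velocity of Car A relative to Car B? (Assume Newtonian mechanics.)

v_rel = |v_A - v_B| = |61.8 - 33.3| = 28.5 m/s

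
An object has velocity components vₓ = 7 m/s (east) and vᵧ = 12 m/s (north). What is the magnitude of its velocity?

|v| = √(vₓ² + vᵧ²) = √(7² + 12²) = √(193) = 13.89 m/s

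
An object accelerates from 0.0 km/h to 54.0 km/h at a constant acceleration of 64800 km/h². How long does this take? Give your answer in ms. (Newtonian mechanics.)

v₀ = 0.0 km/h × 0.2777777777777778 = 0.0 m/s
v = 54.0 km/h × 0.2777777777777778 = 15.0 m/s
a = 64800 km/h² × 7.716049382716049e-05 = 5.0 m/s²
t = (v - v₀) / a = (15.0 - 0.0) / 5.0 = 3.0 s
t = 3.0 s / 0.001 = 3000 ms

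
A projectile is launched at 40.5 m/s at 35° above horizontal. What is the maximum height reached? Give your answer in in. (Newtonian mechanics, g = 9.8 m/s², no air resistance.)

H = v₀² × sin²(θ) / (2g) = 40.5² × sin(35°)² / (2 × 9.8) = 1640.25 × 0.32899 / 19.6 = 27.5319 m
H = 27.5319 m / 0.0254 = 1084 in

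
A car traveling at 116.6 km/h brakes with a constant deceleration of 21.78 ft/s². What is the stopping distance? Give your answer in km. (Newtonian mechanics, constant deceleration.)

v₀ = 116.6 km/h × 0.2777777777777778 = 32.3889 m/s
a = 21.78 ft/s² × 0.3048 = 6.63854 m/s²
d = v₀² / (2a) = 32.3889² / (2 × 6.63854) = 1049.04 / 13.2771 = 79.0112 m
d = 79.0112 m / 1000.0 = 0.07901 km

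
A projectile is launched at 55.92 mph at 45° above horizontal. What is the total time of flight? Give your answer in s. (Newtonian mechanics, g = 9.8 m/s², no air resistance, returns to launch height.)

v₀ = 55.92 mph × 0.44704 = 24.9985 m/s
T = 2 × v₀ × sin(θ) / g = 2 × 24.9985 × sin(45°) / 9.8 = 2 × 24.9985 × 0.707107 / 9.8 = 3.607 s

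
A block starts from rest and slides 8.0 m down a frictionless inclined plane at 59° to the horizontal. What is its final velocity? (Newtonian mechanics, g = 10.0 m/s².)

a = g sin(θ) = 10.0 × sin(59°) = 8.5717 m/s²
v = √(2ad) = √(2 × 8.5717 × 8.0) = 11.71 m/s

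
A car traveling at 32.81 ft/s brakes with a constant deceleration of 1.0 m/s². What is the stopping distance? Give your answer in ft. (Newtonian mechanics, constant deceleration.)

v₀ = 32.81 ft/s × 0.3048 = 10.0005 m/s
d = v₀² / (2a) = 10.0005² / (2 × 1.0) = 100.01 / 2.0 = 50.005 m
d = 50.005 m / 0.3048 = 164.1 ft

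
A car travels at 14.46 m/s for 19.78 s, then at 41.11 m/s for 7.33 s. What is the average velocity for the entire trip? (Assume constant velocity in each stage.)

d₁ = v₁t₁ = 14.46 × 19.78 = 286.0188 m
d₂ = v₂t₂ = 41.11 × 7.33 = 301.3363 m
d_total = 587.3551 m, t_total = 27.11 s
v_avg = d_total/t_total = 587.3551/27.11 = 21.67 m/s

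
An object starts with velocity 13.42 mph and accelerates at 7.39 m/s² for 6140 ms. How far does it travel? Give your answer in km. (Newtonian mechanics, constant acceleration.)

v₀ = 13.42 mph × 0.44704 = 5.99928 m/s
t = 6140 ms × 0.001 = 6.14 s
d = v₀ × t + ½ × a × t² = 5.99928 × 6.14 + 0.5 × 7.39 × 6.14² = 176.136 m
d = 176.136 m / 1000.0 = 0.1761 km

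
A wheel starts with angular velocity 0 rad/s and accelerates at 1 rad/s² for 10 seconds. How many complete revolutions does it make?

θ = ω₀t + ½αt² = 0×10 + ½×1×10² = 50.0 rad
Total revolutions = θ/(2π) = 50.0/(2π) = 7.96
Complete revolutions = ⌊7.96⌋ = 7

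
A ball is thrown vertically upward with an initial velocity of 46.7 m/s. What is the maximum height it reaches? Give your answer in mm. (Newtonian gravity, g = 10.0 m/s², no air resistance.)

h_max = v₀² / (2g) = 46.7² / (2 × 10.0) = 2180.89 / 20.0 = 109.044 m
h_max = 109.044 m / 0.001 = 109000 mm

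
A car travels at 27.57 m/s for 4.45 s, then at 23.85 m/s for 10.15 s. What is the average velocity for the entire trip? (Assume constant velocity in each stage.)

d₁ = v₁t₁ = 27.57 × 4.45 = 122.6865 m
d₂ = v₂t₂ = 23.85 × 10.15 = 242.0775 m
d_total = 364.764 m, t_total = 14.6 s
v_avg = d_total/t_total = 364.764/14.6 = 24.98 m/s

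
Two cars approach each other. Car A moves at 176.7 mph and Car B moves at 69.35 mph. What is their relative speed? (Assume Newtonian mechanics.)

v_rel = v_A + v_B = 176.7 + 69.35 = 246.05 mph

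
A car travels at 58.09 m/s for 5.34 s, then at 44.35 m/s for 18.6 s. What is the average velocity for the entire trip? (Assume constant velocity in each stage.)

d₁ = v₁t₁ = 58.09 × 5.34 = 310.2006 m
d₂ = v₂t₂ = 44.35 × 18.6 = 824.91 m
d_total = 1135.1106 m, t_total = 23.94 s
v_avg = d_total/t_total = 1135.1106/23.94 = 47.41 m/s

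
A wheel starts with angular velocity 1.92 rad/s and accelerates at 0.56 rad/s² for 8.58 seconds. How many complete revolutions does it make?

θ = ω₀t + ½αt² = 1.92×8.58 + ½×0.56×8.58² = 37.086192 rad
Total revolutions = θ/(2π) = 37.086192/(2π) = 5.9
Complete revolutions = ⌊5.9⌋ = 5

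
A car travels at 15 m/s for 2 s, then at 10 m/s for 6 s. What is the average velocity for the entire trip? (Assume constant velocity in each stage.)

d₁ = v₁t₁ = 15 × 2 = 30 m
d₂ = v₂t₂ = 10 × 6 = 60 m
d_total = 90 m, t_total = 8 s
v_avg = d_total/t_total = 90/8 = 11.25 m/s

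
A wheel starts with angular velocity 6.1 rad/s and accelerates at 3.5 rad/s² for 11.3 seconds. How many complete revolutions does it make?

θ = ω₀t + ½αt² = 6.1×11.3 + ½×3.5×11.3² = 292.3875 rad
Total revolutions = θ/(2π) = 292.3875/(2π) = 46.53
Complete revolutions = ⌊46.53⌋ = 46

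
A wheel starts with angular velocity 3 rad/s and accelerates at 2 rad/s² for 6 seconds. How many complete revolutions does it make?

θ = ω₀t + ½αt² = 3×6 + ½×2×6² = 54.0 rad
Total revolutions = θ/(2π) = 54.0/(2π) = 8.59
Complete revolutions = ⌊8.59⌋ = 8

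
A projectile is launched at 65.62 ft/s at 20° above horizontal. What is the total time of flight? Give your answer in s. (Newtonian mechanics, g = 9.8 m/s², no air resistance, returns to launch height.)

v₀ = 65.62 ft/s × 0.3048 = 20.001 m/s
T = 2 × v₀ × sin(θ) / g = 2 × 20.001 × sin(20°) / 9.8 = 2 × 20.001 × 0.34202 / 9.8 = 1.396 s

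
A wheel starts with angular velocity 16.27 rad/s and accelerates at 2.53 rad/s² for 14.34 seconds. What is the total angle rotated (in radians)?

θ = ω₀t + ½αt² = 16.27×14.34 + ½×2.53×14.34² = 493.44 rad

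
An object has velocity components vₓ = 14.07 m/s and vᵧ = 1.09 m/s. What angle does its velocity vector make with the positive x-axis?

θ = arctan(vᵧ/vₓ) = arctan(1.09/14.07) = 4.43°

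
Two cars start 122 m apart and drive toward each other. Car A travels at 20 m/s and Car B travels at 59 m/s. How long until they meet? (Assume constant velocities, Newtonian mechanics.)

Combined speed: v_combined = 20 + 59 = 79 m/s
Time to meet: t = d/v_combined = 122/79 = 1.54 s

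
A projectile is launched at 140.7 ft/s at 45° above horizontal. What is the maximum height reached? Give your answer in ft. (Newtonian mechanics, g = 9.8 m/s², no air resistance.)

v₀ = 140.7 ft/s × 0.3048 = 42.8854 m/s
H = v₀² × sin²(θ) / (2g) = 42.8854² × sin(45°)² / (2 × 9.8) = 1839.16 × 0.5 / 19.6 = 46.9173 m
H = 46.9173 m / 0.3048 = 153.9 ft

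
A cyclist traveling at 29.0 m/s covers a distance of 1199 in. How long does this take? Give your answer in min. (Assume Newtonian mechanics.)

d = 1199 in × 0.0254 = 30.4546 m
t = d / v = 30.4546 / 29.0 = 1.05016 s
t = 1.05016 s / 60.0 = 0.0175 min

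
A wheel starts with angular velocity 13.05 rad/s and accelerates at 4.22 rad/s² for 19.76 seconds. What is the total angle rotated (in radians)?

θ = ω₀t + ½αt² = 13.05×19.76 + ½×4.22×19.76² = 1081.73 rad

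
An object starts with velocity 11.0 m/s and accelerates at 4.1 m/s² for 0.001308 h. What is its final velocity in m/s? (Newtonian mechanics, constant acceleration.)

t = 0.001308 h × 3600.0 = 4.7088 s
v = v₀ + a × t = 11.0 + 4.1 × 4.7088 = 30.31 m/s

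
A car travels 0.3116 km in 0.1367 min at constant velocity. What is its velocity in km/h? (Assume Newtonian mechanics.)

d = 0.3116 km × 1000.0 = 311.6 m
t = 0.1367 min × 60.0 = 8.202 s
v = d / t = 311.6 / 8.202 = 37.9907 m/s
v = 37.9907 m/s / 0.2777777777777778 = 136.8 km/h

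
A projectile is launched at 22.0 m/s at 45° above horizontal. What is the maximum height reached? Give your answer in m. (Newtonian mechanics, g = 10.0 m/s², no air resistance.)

H = v₀² × sin²(θ) / (2g) = 22.0² × sin(45°)² / (2 × 10.0) = 484.0 × 0.5 / 20.0 = 12.1 m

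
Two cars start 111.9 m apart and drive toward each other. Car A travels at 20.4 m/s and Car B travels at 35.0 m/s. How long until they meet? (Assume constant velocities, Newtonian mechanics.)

Combined speed: v_combined = 20.4 + 35.0 = 55.4 m/s
Time to meet: t = d/v_combined = 111.9/55.4 = 2.02 s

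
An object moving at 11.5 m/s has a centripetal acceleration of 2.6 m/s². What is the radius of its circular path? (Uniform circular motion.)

r = v²/a_c = 11.5²/2.6 = 50.87 m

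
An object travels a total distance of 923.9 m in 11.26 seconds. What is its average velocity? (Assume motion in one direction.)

v_avg = Δd / Δt = 923.9 / 11.26 = 82.05 m/s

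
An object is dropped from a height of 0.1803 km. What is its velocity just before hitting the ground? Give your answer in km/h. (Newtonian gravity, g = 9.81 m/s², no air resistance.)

h = 0.1803 km × 1000.0 = 180.3 m
v = √(2gh) = √(2 × 9.81 × 180.3) = 59.4768 m/s
v = 59.4768 m/s / 0.2777777777777778 = 214.1 km/h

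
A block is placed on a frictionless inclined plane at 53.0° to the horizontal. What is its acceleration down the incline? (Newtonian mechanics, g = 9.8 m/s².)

a = g sin(θ) = 9.8 × sin(53.0°) = 9.8 × 0.7986 = 7.83 m/s²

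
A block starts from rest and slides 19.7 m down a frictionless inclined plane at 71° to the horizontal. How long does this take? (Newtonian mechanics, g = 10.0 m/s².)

a = g sin(θ) = 10.0 × sin(71°) = 9.4552 m/s²
t = √(2d/a) = √(2 × 19.7 / 9.4552) = 2.04 s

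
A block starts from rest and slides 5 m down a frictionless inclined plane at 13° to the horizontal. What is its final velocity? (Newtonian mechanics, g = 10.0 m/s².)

a = g sin(θ) = 10.0 × sin(13°) = 2.2495 m/s²
v = √(2ad) = √(2 × 2.2495 × 5) = 4.74 m/s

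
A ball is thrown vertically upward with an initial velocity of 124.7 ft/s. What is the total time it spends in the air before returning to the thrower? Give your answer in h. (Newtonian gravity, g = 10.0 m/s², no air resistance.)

v₀ = 124.7 ft/s × 0.3048 = 38.0086 m/s
t_total = 2 × v₀ / g = 2 × 38.0086 / 10.0 = 7.60172 s
t_total = 7.60172 s / 3600.0 = 0.002112 h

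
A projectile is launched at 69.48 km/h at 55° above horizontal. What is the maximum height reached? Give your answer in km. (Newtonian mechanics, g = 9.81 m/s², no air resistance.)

v₀ = 69.48 km/h × 0.2777777777777778 = 19.3 m/s
H = v₀² × sin²(θ) / (2g) = 19.3² × sin(55°)² / (2 × 9.81) = 372.49 × 0.67101 / 19.62 = 12.7393 m
H = 12.7393 m / 1000.0 = 0.01274 km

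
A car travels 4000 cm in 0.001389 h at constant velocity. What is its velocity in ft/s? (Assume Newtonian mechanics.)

d = 4000 cm × 0.01 = 40.0 m
t = 0.001389 h × 3600.0 = 5.0004 s
v = d / t = 40.0 / 5.0004 = 7.99936 m/s
v = 7.99936 m/s / 0.3048 = 26.24 ft/s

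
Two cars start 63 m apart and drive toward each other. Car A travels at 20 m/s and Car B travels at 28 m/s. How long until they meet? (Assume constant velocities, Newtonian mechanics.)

Combined speed: v_combined = 20 + 28 = 48 m/s
Time to meet: t = d/v_combined = 63/48 = 1.31 s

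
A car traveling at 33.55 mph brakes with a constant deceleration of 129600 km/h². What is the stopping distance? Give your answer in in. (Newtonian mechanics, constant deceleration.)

v₀ = 33.55 mph × 0.44704 = 14.9982 m/s
a = 129600 km/h² × 7.716049382716049e-05 = 10.0 m/s²
d = v₀² / (2a) = 14.9982² / (2 × 10.0) = 224.946 / 20.0 = 11.2473 m
d = 11.2473 m / 0.0254 = 442.8 in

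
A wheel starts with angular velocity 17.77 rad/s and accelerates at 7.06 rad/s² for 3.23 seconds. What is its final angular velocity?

ω = ω₀ + αt = 17.77 + 7.06 × 3.23 = 40.57 rad/s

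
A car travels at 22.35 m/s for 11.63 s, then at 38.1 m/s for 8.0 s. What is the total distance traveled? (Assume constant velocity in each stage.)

d₁ = v₁t₁ = 22.35 × 11.63 = 259.9305 m
d₂ = v₂t₂ = 38.1 × 8.0 = 304.8 m
d_total = 259.9305 + 304.8 = 564.73 m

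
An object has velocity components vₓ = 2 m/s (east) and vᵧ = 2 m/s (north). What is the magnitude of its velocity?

|v| = √(vₓ² + vᵧ²) = √(2² + 2²) = √(8) = 2.83 m/s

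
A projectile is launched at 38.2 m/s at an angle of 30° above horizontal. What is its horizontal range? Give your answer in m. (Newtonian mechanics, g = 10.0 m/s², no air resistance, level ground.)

R = v₀² × sin(2θ) / g = 38.2² × sin(2 × 30°) / 10.0 = 1459.24 × 0.866025 / 10.0 = 126.4 m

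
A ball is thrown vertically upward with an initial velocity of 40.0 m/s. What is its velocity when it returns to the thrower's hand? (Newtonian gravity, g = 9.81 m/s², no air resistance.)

By conservation of energy (no air resistance), the ball returns to the throw height with the same speed as launch, but directed downward.
|v_ground| = v₀ = 40.0 m/s
v_ground = 40.0 m/s (downward)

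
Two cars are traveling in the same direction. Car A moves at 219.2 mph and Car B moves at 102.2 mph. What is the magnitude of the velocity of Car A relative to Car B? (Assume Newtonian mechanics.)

v_rel = |v_A - v_B| = |219.2 - 102.2| = 117.0 mph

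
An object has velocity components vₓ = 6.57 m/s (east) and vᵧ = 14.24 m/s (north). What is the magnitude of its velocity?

|v| = √(vₓ² + vᵧ²) = √(6.57² + 14.24²) = √(245.9425) = 15.68 m/s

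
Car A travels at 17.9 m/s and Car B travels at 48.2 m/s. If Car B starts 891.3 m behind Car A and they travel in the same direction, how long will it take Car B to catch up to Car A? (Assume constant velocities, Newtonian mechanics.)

Relative speed: v_rel = 48.2 - 17.9 = 30.3 m/s
Time to catch: t = d₀/v_rel = 891.3/30.3 = 29.42 s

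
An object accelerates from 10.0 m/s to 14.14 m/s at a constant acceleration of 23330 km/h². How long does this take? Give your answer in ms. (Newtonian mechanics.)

a = 23330 km/h² × 7.716049382716049e-05 = 1.80015 m/s²
t = (v - v₀) / a = (14.14 - 10.0) / 1.80015 = 2.29981 s
t = 2.29981 s / 0.001 = 2300 ms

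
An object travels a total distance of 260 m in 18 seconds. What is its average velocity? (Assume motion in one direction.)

v_avg = Δd / Δt = 260 / 18 = 14.44 m/s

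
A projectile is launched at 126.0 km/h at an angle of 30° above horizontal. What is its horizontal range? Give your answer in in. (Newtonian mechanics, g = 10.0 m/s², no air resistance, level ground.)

v₀ = 126.0 km/h × 0.2777777777777778 = 35.0 m/s
R = v₀² × sin(2θ) / g = 35.0² × sin(2 × 30°) / 10.0 = 1225.0 × 0.866025 / 10.0 = 106.088 m
R = 106.088 m / 0.0254 = 4177 in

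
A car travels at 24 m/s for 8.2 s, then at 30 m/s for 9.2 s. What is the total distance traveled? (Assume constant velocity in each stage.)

d₁ = v₁t₁ = 24 × 8.2 = 196.8 m
d₂ = v₂t₂ = 30 × 9.2 = 276.0 m
d_total = 196.8 + 276.0 = 472.8 m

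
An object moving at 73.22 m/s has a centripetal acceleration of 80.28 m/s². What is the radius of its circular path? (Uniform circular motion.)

r = v²/a_c = 73.22²/80.28 = 66.78 m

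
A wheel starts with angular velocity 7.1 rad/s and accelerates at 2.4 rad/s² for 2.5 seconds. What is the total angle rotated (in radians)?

θ = ω₀t + ½αt² = 7.1×2.5 + ½×2.4×2.5² = 25.25 rad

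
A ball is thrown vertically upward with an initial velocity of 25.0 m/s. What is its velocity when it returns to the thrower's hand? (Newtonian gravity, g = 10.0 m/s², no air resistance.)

By conservation of energy (no air resistance), the ball returns to the throw height with the same speed as launch, but directed downward.
|v_ground| = v₀ = 25.0 m/s
v_ground = 25.0 m/s (downward)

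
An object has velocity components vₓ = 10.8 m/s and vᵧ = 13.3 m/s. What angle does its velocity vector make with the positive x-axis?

θ = arctan(vᵧ/vₓ) = arctan(13.3/10.8) = 50.92°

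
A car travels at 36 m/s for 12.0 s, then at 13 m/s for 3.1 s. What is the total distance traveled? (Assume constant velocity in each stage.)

d₁ = v₁t₁ = 36 × 12.0 = 432.0 m
d₂ = v₂t₂ = 13 × 3.1 = 40.3 m
d_total = 432.0 + 40.3 = 472.3 m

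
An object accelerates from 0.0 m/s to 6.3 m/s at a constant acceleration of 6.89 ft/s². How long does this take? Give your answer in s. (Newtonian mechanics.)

a = 6.89 ft/s² × 0.3048 = 2.10007 m/s²
t = (v - v₀) / a = (6.3 - 0.0) / 2.10007 = 3.0 s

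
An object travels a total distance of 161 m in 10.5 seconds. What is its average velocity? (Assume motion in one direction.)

v_avg = Δd / Δt = 161 / 10.5 = 15.33 m/s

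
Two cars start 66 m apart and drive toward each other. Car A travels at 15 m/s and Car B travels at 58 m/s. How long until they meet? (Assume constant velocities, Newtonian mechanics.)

Combined speed: v_combined = 15 + 58 = 73 m/s
Time to meet: t = d/v_combined = 66/73 = 0.9 s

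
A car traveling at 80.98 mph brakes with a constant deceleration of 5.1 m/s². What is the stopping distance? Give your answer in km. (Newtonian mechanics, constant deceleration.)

v₀ = 80.98 mph × 0.44704 = 36.2013 m/s
d = v₀² / (2a) = 36.2013² / (2 × 5.1) = 1310.53 / 10.2 = 128.483 m
d = 128.483 m / 1000.0 = 0.1285 km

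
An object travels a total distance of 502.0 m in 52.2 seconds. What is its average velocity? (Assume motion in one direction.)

v_avg = Δd / Δt = 502.0 / 52.2 = 9.62 m/s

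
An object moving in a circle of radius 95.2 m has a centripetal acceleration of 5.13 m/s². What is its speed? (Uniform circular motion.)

v = √(a_c × r) = √(5.13 × 95.2) = 22.1 m/s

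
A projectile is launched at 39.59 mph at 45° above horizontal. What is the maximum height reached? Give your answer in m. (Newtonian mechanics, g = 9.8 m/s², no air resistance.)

v₀ = 39.59 mph × 0.44704 = 17.6983 m/s
H = v₀² × sin²(θ) / (2g) = 17.6983² × sin(45°)² / (2 × 9.8) = 313.23 × 0.5 / 19.6 = 7.991 m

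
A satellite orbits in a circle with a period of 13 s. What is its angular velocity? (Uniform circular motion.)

ω = 2π/T = 2π/13 = 0.4833 rad/s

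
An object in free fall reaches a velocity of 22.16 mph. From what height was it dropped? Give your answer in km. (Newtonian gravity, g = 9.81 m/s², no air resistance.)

v = 22.16 mph × 0.44704 = 9.90641 m/s
h = v² / (2g) = 9.90641² / (2 × 9.81) = 5.00188 m
h = 5.00188 m / 1000.0 = 0.005002 km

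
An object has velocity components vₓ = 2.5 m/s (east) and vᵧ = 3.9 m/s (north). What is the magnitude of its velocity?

|v| = √(vₓ² + vᵧ²) = √(2.5² + 3.9²) = √(21.46) = 4.63 m/s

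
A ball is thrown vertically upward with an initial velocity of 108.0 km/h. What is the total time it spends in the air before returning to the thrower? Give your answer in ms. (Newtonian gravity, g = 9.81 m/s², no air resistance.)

v₀ = 108.0 km/h × 0.2777777777777778 = 30.0 m/s
t_total = 2 × v₀ / g = 2 × 30.0 / 9.81 = 6.11621 s
t_total = 6.11621 s / 0.001 = 6116 ms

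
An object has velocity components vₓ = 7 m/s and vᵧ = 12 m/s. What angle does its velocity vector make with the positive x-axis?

θ = arctan(vᵧ/vₓ) = arctan(12/7) = 59.74°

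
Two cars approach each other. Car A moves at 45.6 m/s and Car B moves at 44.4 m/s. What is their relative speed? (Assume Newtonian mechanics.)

v_rel = v_A + v_B = 45.6 + 44.4 = 90.0 m/s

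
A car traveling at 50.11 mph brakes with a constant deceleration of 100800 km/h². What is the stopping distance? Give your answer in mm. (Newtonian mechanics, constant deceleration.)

v₀ = 50.11 mph × 0.44704 = 22.4012 m/s
a = 100800 km/h² × 7.716049382716049e-05 = 7.77778 m/s²
d = v₀² / (2a) = 22.4012² / (2 × 7.77778) = 501.814 / 15.5556 = 32.2594 m
d = 32.2594 m / 0.001 = 32260 mm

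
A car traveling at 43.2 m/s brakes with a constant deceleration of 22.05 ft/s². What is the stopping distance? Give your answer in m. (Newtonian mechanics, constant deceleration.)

a = 22.05 ft/s² × 0.3048 = 6.72084 m/s²
d = v₀² / (2a) = 43.2² / (2 × 6.72084) = 1866.24 / 13.4417 = 138.8 m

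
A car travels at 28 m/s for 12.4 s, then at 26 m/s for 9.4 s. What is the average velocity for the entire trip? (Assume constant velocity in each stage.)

d₁ = v₁t₁ = 28 × 12.4 = 347.2 m
d₂ = v₂t₂ = 26 × 9.4 = 244.4 m
d_total = 591.6 m, t_total = 21.8 s
v_avg = d_total/t_total = 591.6/21.8 = 27.14 m/s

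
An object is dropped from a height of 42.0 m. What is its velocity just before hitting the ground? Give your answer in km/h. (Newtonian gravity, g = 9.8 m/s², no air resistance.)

v = √(2gh) = √(2 × 9.8 × 42.0) = 28.6915 m/s
v = 28.6915 m/s / 0.2777777777777778 = 103.3 km/h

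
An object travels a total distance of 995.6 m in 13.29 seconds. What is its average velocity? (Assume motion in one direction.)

v_avg = Δd / Δt = 995.6 / 13.29 = 74.91 m/s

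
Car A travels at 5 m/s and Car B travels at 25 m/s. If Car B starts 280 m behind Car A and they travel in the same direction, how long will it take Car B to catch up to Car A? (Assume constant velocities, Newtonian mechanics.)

Relative speed: v_rel = 25 - 5 = 20 m/s
Time to catch: t = d₀/v_rel = 280/20 = 14.0 s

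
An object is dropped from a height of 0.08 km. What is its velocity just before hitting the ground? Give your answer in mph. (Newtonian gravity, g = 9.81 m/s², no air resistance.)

h = 0.08 km × 1000.0 = 80.0 m
v = √(2gh) = √(2 × 9.81 × 80.0) = 39.6182 m/s
v = 39.6182 m/s / 0.44704 = 88.62 mph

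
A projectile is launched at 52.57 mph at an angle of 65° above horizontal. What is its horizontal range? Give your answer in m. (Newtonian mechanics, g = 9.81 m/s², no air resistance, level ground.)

v₀ = 52.57 mph × 0.44704 = 23.5009 m/s
R = v₀² × sin(2θ) / g = 23.5009² × sin(2 × 65°) / 9.81 = 552.292 × 0.766044 / 9.81 = 43.13 m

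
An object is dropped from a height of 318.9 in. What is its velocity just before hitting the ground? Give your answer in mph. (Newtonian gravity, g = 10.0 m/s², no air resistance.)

h = 318.9 in × 0.0254 = 8.10006 m
v = √(2gh) = √(2 × 10.0 × 8.10006) = 12.728 m/s
v = 12.728 m/s / 0.44704 = 28.47 mph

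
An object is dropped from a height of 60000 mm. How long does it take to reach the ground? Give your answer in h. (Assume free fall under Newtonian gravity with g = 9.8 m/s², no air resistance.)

h = 60000 mm × 0.001 = 60.0 m
t = √(2h/g) = √(2 × 60.0 / 9.8) = 3.49927 s
t = 3.49927 s / 3600.0 = 0.000972 h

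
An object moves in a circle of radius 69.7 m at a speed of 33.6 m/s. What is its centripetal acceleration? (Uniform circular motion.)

a_c = v²/r = 33.6²/69.7 = 1128.96/69.7 = 16.2 m/s²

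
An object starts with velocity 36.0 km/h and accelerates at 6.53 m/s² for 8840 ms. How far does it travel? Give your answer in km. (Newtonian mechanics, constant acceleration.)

v₀ = 36.0 km/h × 0.2777777777777778 = 10.0 m/s
t = 8840 ms × 0.001 = 8.84 s
d = v₀ × t + ½ × a × t² = 10.0 × 8.84 + 0.5 × 6.53 × 8.84² = 343.545 m
d = 343.545 m / 1000.0 = 0.3435 km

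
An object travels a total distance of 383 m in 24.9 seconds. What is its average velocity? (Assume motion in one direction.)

v_avg = Δd / Δt = 383 / 24.9 = 15.38 m/s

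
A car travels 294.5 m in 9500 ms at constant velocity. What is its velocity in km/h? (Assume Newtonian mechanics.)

t = 9500 ms × 0.001 = 9.5 s
v = d / t = 294.5 / 9.5 = 31.0 m/s
v = 31.0 m/s / 0.2777777777777778 = 111.6 km/h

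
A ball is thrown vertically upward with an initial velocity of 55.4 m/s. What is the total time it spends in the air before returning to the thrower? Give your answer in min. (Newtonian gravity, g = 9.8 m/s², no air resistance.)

t_total = 2 × v₀ / g = 2 × 55.4 / 9.8 = 11.3061 s
t_total = 11.3061 s / 60.0 = 0.1884 min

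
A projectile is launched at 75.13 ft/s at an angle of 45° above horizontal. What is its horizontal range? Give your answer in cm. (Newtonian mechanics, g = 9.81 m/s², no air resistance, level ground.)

v₀ = 75.13 ft/s × 0.3048 = 22.8996 m/s
R = v₀² × sin(2θ) / g = 22.8996² × sin(2 × 45°) / 9.81 = 524.392 × 1.0 / 9.81 = 53.4548 m
R = 53.4548 m / 0.01 = 5345 cm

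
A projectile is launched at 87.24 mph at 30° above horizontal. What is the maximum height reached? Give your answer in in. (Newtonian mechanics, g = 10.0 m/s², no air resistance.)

v₀ = 87.24 mph × 0.44704 = 38.9998 m/s
H = v₀² × sin²(θ) / (2g) = 38.9998² × sin(30°)² / (2 × 10.0) = 1520.98 × 0.25 / 20.0 = 19.0123 m
H = 19.0123 m / 0.0254 = 748.5 in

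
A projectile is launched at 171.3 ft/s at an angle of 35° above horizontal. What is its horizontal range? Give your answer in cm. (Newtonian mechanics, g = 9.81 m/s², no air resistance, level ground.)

v₀ = 171.3 ft/s × 0.3048 = 52.2122 m/s
R = v₀² × sin(2θ) / g = 52.2122² × sin(2 × 35°) / 9.81 = 2726.11 × 0.939693 / 9.81 = 261.132 m
R = 261.132 m / 0.01 = 26110 cm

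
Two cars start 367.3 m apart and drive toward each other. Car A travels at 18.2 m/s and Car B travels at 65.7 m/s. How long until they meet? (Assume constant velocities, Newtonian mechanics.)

Combined speed: v_combined = 18.2 + 65.7 = 83.9 m/s
Time to meet: t = d/v_combined = 367.3/83.9 = 4.38 s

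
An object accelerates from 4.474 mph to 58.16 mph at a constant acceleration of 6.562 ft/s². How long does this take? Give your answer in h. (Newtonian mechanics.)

v₀ = 4.474 mph × 0.44704 = 2.00006 m/s
v = 58.16 mph × 0.44704 = 25.9998 m/s
a = 6.562 ft/s² × 0.3048 = 2.0001 m/s²
t = (v - v₀) / a = (25.9998 - 2.00006) / 2.0001 = 11.9993 s
t = 11.9993 s / 3600.0 = 0.003333 h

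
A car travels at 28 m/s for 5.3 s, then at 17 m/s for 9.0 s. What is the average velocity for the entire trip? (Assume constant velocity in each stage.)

d₁ = v₁t₁ = 28 × 5.3 = 148.4 m
d₂ = v₂t₂ = 17 × 9.0 = 153.0 m
d_total = 301.4 m, t_total = 14.3 s
v_avg = d_total/t_total = 301.4/14.3 = 21.08 m/s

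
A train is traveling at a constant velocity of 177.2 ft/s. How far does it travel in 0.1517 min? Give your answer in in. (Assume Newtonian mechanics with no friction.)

v = 177.2 ft/s × 0.3048 = 54.0106 m/s
t = 0.1517 min × 60.0 = 9.102 s
d = v × t = 54.0106 × 9.102 = 491.604 m
d = 491.604 m / 0.0254 = 19350 in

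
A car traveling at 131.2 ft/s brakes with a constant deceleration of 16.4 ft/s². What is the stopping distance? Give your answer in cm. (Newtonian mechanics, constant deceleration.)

v₀ = 131.2 ft/s × 0.3048 = 39.9898 m/s
a = 16.4 ft/s² × 0.3048 = 4.99872 m/s²
d = v₀² / (2a) = 39.9898² / (2 × 4.99872) = 1599.18 / 9.99744 = 159.959 m
d = 159.959 m / 0.01 = 16000 cm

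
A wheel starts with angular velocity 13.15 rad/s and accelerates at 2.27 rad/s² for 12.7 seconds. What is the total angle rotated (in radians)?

θ = ω₀t + ½αt² = 13.15×12.7 + ½×2.27×12.7² = 350.07 rad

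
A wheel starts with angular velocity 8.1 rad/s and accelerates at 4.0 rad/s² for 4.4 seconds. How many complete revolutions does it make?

θ = ω₀t + ½αt² = 8.1×4.4 + ½×4.0×4.4² = 74.36 rad
Total revolutions = θ/(2π) = 74.36/(2π) = 11.83
Complete revolutions = ⌊11.83⌋ = 11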